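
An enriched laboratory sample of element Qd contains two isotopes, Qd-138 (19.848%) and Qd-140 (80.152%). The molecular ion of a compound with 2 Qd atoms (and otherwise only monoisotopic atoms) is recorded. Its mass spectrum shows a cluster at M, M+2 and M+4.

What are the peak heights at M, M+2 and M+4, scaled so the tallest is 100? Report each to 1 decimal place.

6.1 : 49.5 : 100.0

The 2 Qd atoms are independent, so intensities follow the terms of (0.19848 + 0.80152)^2.
P(M) = 0.19848^2 = 0.039394
P(M+2) = 2 × 0.19848^1 × 0.80152^1 = 0.318171
P(M+4) = 0.80152^2 = 0.642434
The M+4 peak is largest (0.642434); scaling to 100 gives 6.1 : 49.5 : 100.0.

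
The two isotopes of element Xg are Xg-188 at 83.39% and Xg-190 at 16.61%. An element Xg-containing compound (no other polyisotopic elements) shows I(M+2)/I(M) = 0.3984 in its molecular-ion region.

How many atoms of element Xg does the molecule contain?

For n independent Xg atoms, I(M+2)/I(M) = n · (abundance Xg-190) / (abundance Xg-188) = n · 0.1661/0.8339.
n = 0.3984 × 0.8339/0.1661 = 2.00 ≈ 2

2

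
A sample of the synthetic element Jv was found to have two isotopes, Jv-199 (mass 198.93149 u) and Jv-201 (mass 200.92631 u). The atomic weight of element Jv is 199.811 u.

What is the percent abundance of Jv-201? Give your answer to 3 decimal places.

44.090%

Writing the weighted mean with unknown fraction x of Jv-199:
198.93149·x + 200.92631·(1 − x) = 199.811
(198.93149 − 200.92631)·x = 199.811 − 200.92631
x = -1.11531 / -1.99482 = 0.55910 → 55.910% Jv-199, 44.090% Jv-201.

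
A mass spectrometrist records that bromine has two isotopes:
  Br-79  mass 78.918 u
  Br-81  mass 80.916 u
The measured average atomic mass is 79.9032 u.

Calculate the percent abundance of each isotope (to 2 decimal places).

Writing the weighted mean with unknown fraction x of Br-79:
78.918·x + 80.916·(1 − x) = 79.9032
(78.918 − 80.916)·x = 79.9032 − 80.916
x = -1.0128 / -1.998 = 0.50691 → 50.69% Br-79, 49.31% Br-81.

Br-79: 50.69%, Br-81: 49.31%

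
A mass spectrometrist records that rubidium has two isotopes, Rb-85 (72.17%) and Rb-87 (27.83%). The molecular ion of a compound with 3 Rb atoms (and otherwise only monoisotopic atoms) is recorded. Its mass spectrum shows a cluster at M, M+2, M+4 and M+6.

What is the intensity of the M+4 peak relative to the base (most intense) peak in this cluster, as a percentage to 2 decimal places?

38.56%

(0.7217 + 0.2783)^3 gives M 0.3759, M+2 0.4349, M+4 0.1677, M+6 0.0216; the largest is M+2.
P(M+2) = C(3,1) × 0.7217^2 × 0.2783^1 = 3 × 0.52085089 × 0.2783 = 0.434858 (base)
P(M+4) = C(3,2) × 0.7217^1 × 0.2783^2 = 3 × 0.7217 × 0.07745089 = 0.167689
Relative intensity = 0.167689 / 0.434858 × 100 = 38.56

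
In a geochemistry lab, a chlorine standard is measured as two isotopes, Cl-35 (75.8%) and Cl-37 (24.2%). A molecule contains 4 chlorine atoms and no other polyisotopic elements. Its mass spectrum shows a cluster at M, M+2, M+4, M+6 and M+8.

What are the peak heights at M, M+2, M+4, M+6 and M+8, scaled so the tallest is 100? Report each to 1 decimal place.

78.3 : 100.0 : 47.9 : 10.2 : 0.8

Expanding (0.758 + 0.242)^4:
P(M) = 0.758^4 = 0.330124
P(M+2) = 4 × 0.758^3 × 0.242^1 = 0.421583
P(M+4) = 6 × 0.758^2 × 0.242^2 = 0.201893
P(M+6) = 4 × 0.758^1 × 0.242^3 = 0.042971
P(M+8) = 0.242^4 = 0.003430
The M+2 peak is largest (0.421583); scaling to 100 gives 78.3 : 100.0 : 47.9 : 10.2 : 0.8.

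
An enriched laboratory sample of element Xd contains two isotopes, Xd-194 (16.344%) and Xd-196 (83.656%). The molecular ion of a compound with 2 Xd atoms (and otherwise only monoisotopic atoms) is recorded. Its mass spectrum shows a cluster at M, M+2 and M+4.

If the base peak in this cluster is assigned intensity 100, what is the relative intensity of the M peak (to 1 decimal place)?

3.8

(0.16344 + 0.83656)^2 gives M 0.0267, M+2 0.2735, M+4 0.6998; the largest is M+4.
P(M+4) = C(2,2) × 0.16344^0 × 0.83656^2 = 1 × 1.0000 × 0.69983263 = 0.699833 (base)
P(M) = C(2,0) × 0.16344^2 × 0.83656^0 = 1 × 0.02671263 × 1.0000 = 0.026713
Relative intensity = 0.026713 / 0.699833 × 100 = 3.8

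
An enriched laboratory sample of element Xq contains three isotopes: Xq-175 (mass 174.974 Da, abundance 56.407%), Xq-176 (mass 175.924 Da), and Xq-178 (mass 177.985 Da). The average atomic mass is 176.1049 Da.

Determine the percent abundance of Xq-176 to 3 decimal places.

Let x and y be the fractions of Xq-176 and Xq-178. Then x + y = 1 − 0.56407 = 0.43593 and 175.924x + 177.985y = 176.1049 − 0.56407×174.974 = 77.40731582.
Substituting: 175.924x + 177.985(0.43593 − x) = 77.40731582
(175.924 − 177.985)x = -0.18168523  ⇒  x = 0.08815, y = 0.34778
Xq-176: 8.815%, Xq-178: 34.778%.

8.815%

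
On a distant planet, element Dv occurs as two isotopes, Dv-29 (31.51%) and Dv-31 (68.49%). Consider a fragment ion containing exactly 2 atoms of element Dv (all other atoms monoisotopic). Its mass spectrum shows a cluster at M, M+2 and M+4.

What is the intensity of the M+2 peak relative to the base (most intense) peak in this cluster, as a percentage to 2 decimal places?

92.01%

Term probabilities: M 0.0993, M+2 0.4316, M+4 0.4691. Base peak = M+4.
P(M+4) = C(2,2) × 0.3151^0 × 0.6849^2 = 1 × 1.0000 × 0.46908801 = 0.469088 (base)
P(M+2) = C(2,1) × 0.3151^1 × 0.6849^1 = 2 × 0.3151 × 0.6849 = 0.431624
Relative intensity = 0.431624 / 0.469088 × 100 = 92.01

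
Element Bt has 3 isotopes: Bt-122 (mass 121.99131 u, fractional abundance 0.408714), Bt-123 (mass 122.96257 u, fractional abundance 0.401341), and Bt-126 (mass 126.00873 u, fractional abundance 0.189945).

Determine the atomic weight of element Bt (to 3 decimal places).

Ar = Σ fᵢ·mᵢ = 0.408714 × 121.99131 + 0.401341 × 122.96257 + 0.189945 × 126.00873
= 49.859556 + 49.349921 + 23.934728 = 123.144205 u

123.144 u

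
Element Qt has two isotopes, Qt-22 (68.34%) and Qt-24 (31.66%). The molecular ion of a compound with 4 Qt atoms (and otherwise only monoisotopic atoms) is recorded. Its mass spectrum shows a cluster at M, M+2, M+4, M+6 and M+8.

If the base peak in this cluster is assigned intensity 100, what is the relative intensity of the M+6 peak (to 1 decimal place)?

21.5

Binomial terms of (0.6834 + 0.3166)^4: M 0.2181, M+2 0.4042, M+4 0.2809, M+6 0.0867, M+8 0.0100 → M+2 is the base peak.
P(M+2) = C(4,1) × 0.6834^3 × 0.3166^1 = 4 × 0.3191721 × 0.3166 = 0.404200 (base)
P(M+6) = C(4,3) × 0.6834^1 × 0.3166^3 = 4 × 0.6834 × 0.03173458 = 0.086750
Relative intensity = 0.086750 / 0.404200 × 100 = 21.5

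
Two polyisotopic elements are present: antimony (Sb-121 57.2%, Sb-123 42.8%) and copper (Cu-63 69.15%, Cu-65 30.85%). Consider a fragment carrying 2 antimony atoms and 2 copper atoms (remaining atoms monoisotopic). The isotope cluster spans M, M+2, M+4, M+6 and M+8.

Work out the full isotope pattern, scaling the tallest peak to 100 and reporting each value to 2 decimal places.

Antimony pattern (n=2): 0.327184 : 0.489632 : 0.183184
Copper pattern (n=2): 0.47817225 : 0.4266555 : 0.09517225
Convolve the two distributions (both contribute in 2-u steps):
  M: 0.327184×0.47817225 = 0.156450
  M+2: 0.327184×0.4266555 + 0.489632×0.47817225 = 0.373723
  M+4: 0.327184×0.09517225 + 0.489632×0.4266555 + 0.183184×0.47817225 = 0.327637
  M+6: 0.489632×0.09517225 + 0.183184×0.4266555 = 0.124756
  M+8: 0.183184×0.09517225 = 0.017434
Scale to base peak (0.373723) = 100: 41.86 : 100.00 : 87.67 : 33.38 : 4.66

41.86 : 100.00 : 87.67 : 33.38 : 4.66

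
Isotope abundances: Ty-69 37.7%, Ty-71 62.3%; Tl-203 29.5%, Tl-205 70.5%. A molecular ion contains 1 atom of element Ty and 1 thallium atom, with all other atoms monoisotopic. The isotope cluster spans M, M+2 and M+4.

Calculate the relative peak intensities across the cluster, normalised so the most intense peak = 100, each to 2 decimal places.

Element Ty pattern (n=1): 0.3770 : 0.6230
Thallium pattern (n=1): 0.2950 : 0.7050
Convolve the two distributions (both contribute in 2-u steps):
  M: 0.3770×0.2950 = 0.111215
  M+2: 0.3770×0.7050 + 0.6230×0.2950 = 0.449570
  M+4: 0.6230×0.7050 = 0.439215
Scale to base peak (0.449570) = 100: 24.74 : 100.00 : 97.70

24.74 : 100.00 : 97.70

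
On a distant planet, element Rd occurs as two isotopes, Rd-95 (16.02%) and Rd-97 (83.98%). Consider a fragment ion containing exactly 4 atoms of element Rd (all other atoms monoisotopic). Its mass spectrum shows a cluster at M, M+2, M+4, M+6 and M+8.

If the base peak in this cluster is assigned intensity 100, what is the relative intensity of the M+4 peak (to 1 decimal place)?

Term probabilities: M 0.0007, M+2 0.0138, M+4 0.1086, M+6 0.3795, M+8 0.4974. Base peak = M+8.
P(M+8) = C(4,4) × 0.1602^0 × 0.8398^4 = 1 × 1.0000 × 0.49739737 = 0.497397 (base)
P(M+4) = C(4,2) × 0.1602^2 × 0.8398^2 = 6 × 0.02566404 × 0.70526404 = 0.108600
Relative intensity = 0.108600 / 0.497397 × 100 = 21.8

21.8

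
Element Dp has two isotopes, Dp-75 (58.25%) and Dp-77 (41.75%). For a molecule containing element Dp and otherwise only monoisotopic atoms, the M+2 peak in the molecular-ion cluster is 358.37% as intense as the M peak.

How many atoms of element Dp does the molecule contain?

For n independent Dp atoms, I(M+2)/I(M) = n · (abundance Dp-77) / (abundance Dp-75) = n · 0.4175/0.5825.
n = 3.5837 × 0.5825/0.4175 = 5.00 ≈ 5

5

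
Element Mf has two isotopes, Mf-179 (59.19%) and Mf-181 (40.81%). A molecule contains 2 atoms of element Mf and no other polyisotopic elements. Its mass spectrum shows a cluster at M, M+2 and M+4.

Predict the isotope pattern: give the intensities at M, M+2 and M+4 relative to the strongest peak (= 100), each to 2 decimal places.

Expanding (0.5919 + 0.4081)^2:
P(M) = 0.5919^2 = 0.350346
P(M+2) = 2 × 0.5919^1 × 0.4081^1 = 0.483109
P(M+4) = 0.4081^2 = 0.166546
The M+2 peak is largest (0.483109); scaling to 100 gives 72.52 : 100.00 : 34.47.

72.52 : 100.00 : 34.47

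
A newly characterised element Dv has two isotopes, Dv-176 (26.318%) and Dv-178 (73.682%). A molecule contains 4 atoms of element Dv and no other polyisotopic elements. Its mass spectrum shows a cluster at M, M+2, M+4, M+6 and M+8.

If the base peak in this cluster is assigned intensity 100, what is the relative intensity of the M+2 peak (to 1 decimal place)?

12.8

Binomial terms of (0.26318 + 0.73682)^4: M 0.0048, M+2 0.0537, M+4 0.2256, M+6 0.4211, M+8 0.2947 → M+6 is the base peak.
P(M+6) = C(4,3) × 0.26318^1 × 0.73682^3 = 4 × 0.26318 × 0.40002231 = 0.421111 (base)
P(M+2) = C(4,1) × 0.26318^3 × 0.73682^1 = 4 × 0.01822882 × 0.73682 = 0.053725
Relative intensity = 0.053725 / 0.421111 × 100 = 12.8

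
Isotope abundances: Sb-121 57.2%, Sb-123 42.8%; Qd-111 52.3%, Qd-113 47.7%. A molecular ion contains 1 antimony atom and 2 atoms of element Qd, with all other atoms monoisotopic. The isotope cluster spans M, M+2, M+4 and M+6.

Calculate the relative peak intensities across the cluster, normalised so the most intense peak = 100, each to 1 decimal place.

38.9 : 100.0 : 85.4 : 24.2

Antimony pattern (n=1): 0.5720 : 0.4280
Element Qd pattern (n=2): 0.273529 : 0.498942 : 0.227529
Convolve the two distributions (both contribute in 2-u steps):
  M: 0.5720×0.273529 = 0.156459
  M+2: 0.5720×0.498942 + 0.4280×0.273529 = 0.402465
  M+4: 0.5720×0.227529 + 0.4280×0.498942 = 0.343694
  M+6: 0.4280×0.227529 = 0.097382
Scale to base peak (0.402465) = 100: 38.9 : 100.0 : 85.4 : 24.2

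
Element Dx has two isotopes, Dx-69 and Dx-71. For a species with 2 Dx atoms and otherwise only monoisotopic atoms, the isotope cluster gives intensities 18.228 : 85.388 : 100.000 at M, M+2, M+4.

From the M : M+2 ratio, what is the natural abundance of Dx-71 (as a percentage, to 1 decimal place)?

Write p for the Dx-69 fraction. I(M+2)/I(M) = [C(2,1)·p^1·(1−p)] / p^2 = 2·(1−p)/p = 85.388/18.228 = 4.6844
(1−p)/p = 4.6844/2 = 2.3422  ⇒  p = 1/(1 + 2.3422) = 0.2992
Dx-69: 29.9%, Dx-71: 70.1%.

70.1%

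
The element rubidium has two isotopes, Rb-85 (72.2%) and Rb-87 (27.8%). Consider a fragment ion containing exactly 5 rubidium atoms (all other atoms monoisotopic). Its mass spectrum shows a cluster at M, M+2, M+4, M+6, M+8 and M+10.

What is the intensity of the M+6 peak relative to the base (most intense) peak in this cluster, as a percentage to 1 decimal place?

29.7%

(0.722 + 0.278)^5 gives M 0.1962, M+2 0.3777, M+4 0.2909, M+6 0.1120, M+8 0.0216, M+10 0.0017; the largest is M+2.
P(M+2) = C(5,1) × 0.722^4 × 0.278^1 = 5 × 0.27173701 × 0.2780 = 0.377714 (base)
P(M+6) = C(5,3) × 0.722^2 × 0.278^3 = 10 × 0.521284 × 0.02148495 = 0.111998
Relative intensity = 0.111998 / 0.377714 × 100 = 29.7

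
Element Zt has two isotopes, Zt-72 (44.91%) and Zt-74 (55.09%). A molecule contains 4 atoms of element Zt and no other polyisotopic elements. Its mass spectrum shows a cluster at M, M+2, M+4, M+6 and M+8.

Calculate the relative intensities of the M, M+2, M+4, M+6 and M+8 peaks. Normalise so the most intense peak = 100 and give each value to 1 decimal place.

The 4 Zt atoms are independent, so intensities follow the terms of (0.4491 + 0.5509)^4.
P(M) = 0.4491^4 = 0.040679
P(M+2) = 4 × 0.4491^3 × 0.5509^1 = 0.199601
P(M+4) = 6 × 0.4491^2 × 0.5509^2 = 0.367268
P(M+6) = 4 × 0.4491^1 × 0.5509^3 = 0.300346
P(M+8) = 0.5509^4 = 0.092107
The M+4 peak is largest (0.367268); scaling to 100 gives 11.1 : 54.3 : 100.0 : 81.8 : 25.1.

11.1 : 54.3 : 100.0 : 81.8 : 25.1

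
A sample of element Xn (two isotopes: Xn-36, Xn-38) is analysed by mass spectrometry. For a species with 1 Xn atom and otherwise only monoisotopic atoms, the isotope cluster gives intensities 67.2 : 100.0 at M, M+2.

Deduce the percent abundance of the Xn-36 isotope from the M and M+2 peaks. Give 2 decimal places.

40.19%

Let p = fractional abundance of Xn-36. I(M+2)/I(M) = [C(1,1)·p^0·(1−p)] / p^1 = 1·(1−p)/p = 100.0/67.2 = 1.4881
(1−p)/p = 1.4881/1 = 1.4881  ⇒  p = 1/(1 + 1.4881) = 0.4019
Xn-36: 40.19%, Xn-38: 59.81%.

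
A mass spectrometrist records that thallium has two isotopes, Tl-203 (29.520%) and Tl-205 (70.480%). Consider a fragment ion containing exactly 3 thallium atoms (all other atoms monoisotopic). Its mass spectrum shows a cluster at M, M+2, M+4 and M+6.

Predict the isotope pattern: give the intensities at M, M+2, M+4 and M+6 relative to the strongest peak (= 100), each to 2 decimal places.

5.85 : 41.88 : 100.00 : 79.58

The 3 Tl atoms are independent, so intensities follow the terms of (0.29520 + 0.70480)^3.
P(M) = 0.29520^3 = 0.025725
P(M+2) = 3 × 0.29520^2 × 0.70480^1 = 0.184255
P(M+4) = 3 × 0.29520^1 × 0.70480^2 = 0.439916
P(M+6) = 0.70480^3 = 0.350104
The M+4 peak is largest (0.439916); scaling to 100 gives 5.85 : 41.88 : 100.00 : 79.58.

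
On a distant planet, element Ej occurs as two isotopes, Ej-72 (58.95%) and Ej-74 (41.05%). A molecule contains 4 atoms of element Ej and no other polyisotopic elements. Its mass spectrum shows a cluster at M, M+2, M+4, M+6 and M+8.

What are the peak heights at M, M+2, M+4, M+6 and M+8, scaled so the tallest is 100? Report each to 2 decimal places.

34.37 : 95.74 : 100.00 : 46.42 : 8.08

Each Ej atom is independently Ej-72 (p = 0.5895) or Ej-74 (q = 0.4105); the cluster is the binomial expansion (p + q)^4.
P(M) = 0.5895^4 = 0.120763
P(M+2) = 4 × 0.5895^3 × 0.4105^1 = 0.336376
P(M+4) = 6 × 0.5895^2 × 0.4105^2 = 0.351354
P(M+6) = 4 × 0.5895^1 × 0.4105^3 = 0.163111
P(M+8) = 0.4105^4 = 0.028396
The M+4 peak is largest (0.351354); scaling to 100 gives 34.37 : 95.74 : 100.00 : 46.42 : 8.08.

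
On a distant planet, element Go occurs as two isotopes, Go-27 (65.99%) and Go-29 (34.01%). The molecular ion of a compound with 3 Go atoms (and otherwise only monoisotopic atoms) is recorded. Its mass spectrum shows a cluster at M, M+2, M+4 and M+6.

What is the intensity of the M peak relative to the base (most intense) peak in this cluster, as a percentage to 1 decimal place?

64.7%

Binomial terms of (0.6599 + 0.3401)^3: M 0.2874, M+2 0.4443, M+4 0.2290, M+6 0.0393 → M+2 is the base peak.
P(M+2) = C(3,1) × 0.6599^2 × 0.3401^1 = 3 × 0.43546801 × 0.3401 = 0.444308 (base)
P(M) = C(3,0) × 0.6599^3 × 0.3401^0 = 1 × 0.28736534 × 1.0000 = 0.287365
Relative intensity = 0.287365 / 0.444308 × 100 = 64.7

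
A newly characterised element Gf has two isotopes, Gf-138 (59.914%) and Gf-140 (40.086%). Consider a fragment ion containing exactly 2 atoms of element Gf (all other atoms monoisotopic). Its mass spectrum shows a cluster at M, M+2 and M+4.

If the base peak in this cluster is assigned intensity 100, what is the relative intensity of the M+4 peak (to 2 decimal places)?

(0.59914 + 0.40086)^2 gives M 0.3590, M+2 0.4803, M+4 0.1607; the largest is M+2.
P(M+2) = C(2,1) × 0.59914^1 × 0.40086^1 = 2 × 0.59914 × 0.40086 = 0.480343 (base)
P(M+4) = C(2,2) × 0.59914^0 × 0.40086^2 = 1 × 1.0000 × 0.16068874 = 0.160689
Relative intensity = 0.160689 / 0.480343 × 100 = 33.45

33.45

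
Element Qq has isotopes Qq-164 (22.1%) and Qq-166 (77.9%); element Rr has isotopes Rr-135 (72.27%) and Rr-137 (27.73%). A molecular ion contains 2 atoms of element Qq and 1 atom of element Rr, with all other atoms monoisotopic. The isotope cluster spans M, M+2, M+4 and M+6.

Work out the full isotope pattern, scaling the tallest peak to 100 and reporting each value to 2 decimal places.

Element Qq pattern (n=2): 0.048841 : 0.344318 : 0.606841
Element Rr pattern (n=1): 0.7227 : 0.2773
Convolve the two distributions (both contribute in 2-u steps):
  M: 0.048841×0.7227 = 0.035297
  M+2: 0.048841×0.2773 + 0.344318×0.7227 = 0.262382
  M+4: 0.344318×0.2773 + 0.606841×0.7227 = 0.534043
  M+6: 0.606841×0.2773 = 0.168277
Scale to base peak (0.534043) = 100: 6.61 : 49.13 : 100.00 : 31.51

6.61 : 49.13 : 100.00 : 31.51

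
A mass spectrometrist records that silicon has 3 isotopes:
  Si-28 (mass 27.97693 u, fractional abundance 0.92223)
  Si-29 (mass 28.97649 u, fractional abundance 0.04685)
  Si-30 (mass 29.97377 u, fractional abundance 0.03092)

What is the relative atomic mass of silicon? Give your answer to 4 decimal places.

Average mass = Σ (abundance × isotope mass) = 0.92223 × 27.97693 + 0.04685 × 28.97649 + 0.03092 × 29.97377
= 25.801164 + 1.357549 + 0.926789 = 28.085502 u

28.0855 u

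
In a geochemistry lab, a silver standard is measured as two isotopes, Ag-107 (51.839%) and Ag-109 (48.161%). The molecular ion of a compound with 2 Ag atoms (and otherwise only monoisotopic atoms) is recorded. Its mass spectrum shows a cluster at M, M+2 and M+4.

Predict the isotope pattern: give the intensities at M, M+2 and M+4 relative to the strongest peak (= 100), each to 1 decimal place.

Each Ag atom is independently Ag-107 (p = 0.51839) or Ag-109 (q = 0.48161); the cluster is the binomial expansion (p + q)^2.
P(M) = 0.51839^2 = 0.268728
P(M+2) = 2 × 0.51839^1 × 0.48161^1 = 0.499324
P(M+4) = 0.48161^2 = 0.231948
The M+2 peak is largest (0.499324); scaling to 100 gives 53.8 : 100.0 : 46.5.

53.8 : 100.0 : 46.5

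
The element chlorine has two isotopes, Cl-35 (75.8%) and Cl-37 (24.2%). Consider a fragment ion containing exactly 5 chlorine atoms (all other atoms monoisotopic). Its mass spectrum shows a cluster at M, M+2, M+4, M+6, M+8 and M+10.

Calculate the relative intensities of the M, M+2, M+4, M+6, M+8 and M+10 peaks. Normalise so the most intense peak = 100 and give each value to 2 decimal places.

62.64 : 100.00 : 63.85 : 20.39 : 3.25 : 0.21

The 5 Cl atoms are independent, so intensities follow the terms of (0.758 + 0.242)^5.
P(M) = 0.758^5 = 0.250234
P(M+2) = 5 × 0.758^4 × 0.242^1 = 0.399450
P(M+4) = 10 × 0.758^3 × 0.242^2 = 0.255058
P(M+6) = 10 × 0.758^2 × 0.242^3 = 0.081430
P(M+8) = 5 × 0.758^1 × 0.242^4 = 0.012999
P(M+10) = 0.242^5 = 0.000830
The M+2 peak is largest (0.399450); scaling to 100 gives 62.64 : 100.00 : 63.85 : 20.39 : 3.25 : 0.21.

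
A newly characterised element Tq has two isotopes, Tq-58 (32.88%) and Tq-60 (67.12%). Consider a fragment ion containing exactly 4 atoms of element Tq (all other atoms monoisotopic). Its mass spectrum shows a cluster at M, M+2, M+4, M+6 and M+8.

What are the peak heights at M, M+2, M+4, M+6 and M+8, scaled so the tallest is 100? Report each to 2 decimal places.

The 4 Tq atoms are independent, so intensities follow the terms of (0.3288 + 0.6712)^4.
P(M) = 0.3288^4 = 0.011688
P(M+2) = 4 × 0.3288^3 × 0.6712^1 = 0.095435
P(M+4) = 6 × 0.3288^2 × 0.6712^2 = 0.292226
P(M+6) = 4 × 0.3288^1 × 0.6712^3 = 0.397693
P(M+8) = 0.6712^4 = 0.202959
The M+6 peak is largest (0.397693); scaling to 100 gives 2.94 : 24.00 : 73.48 : 100.00 : 51.03.

2.94 : 24.00 : 73.48 : 100.00 : 51.03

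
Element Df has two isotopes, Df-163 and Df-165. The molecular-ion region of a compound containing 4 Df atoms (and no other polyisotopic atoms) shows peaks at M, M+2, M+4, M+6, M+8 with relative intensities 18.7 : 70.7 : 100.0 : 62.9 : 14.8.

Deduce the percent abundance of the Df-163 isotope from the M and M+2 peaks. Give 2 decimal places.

Let p = fractional abundance of Df-163. I(M+2)/I(M) = [C(4,1)·p^3·(1−p)] / p^4 = 4·(1−p)/p = 70.7/18.7 = 3.7807
(1−p)/p = 3.7807/4 = 0.9452  ⇒  p = 1/(1 + 0.9452) = 0.5141
Df-163: 51.41%, Df-165: 48.59%.

51.41%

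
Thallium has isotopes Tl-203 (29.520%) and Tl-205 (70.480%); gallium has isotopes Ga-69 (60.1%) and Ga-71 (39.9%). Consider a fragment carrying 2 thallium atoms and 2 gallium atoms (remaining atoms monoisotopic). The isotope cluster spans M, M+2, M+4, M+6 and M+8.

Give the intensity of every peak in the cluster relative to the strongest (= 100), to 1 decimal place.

Thallium pattern (n=2): 0.08714304 : 0.41611392 : 0.49674304
Gallium pattern (n=2): 0.361201 : 0.479598 : 0.159201
Convolve the two distributions (both contribute in 2-u steps):
  M: 0.08714304×0.361201 = 0.031476
  M+2: 0.08714304×0.479598 + 0.41611392×0.361201 = 0.192094
  M+4: 0.08714304×0.159201 + 0.41611392×0.479598 + 0.49674304×0.361201 = 0.392865
  M+6: 0.41611392×0.159201 + 0.49674304×0.479598 = 0.304483
  M+8: 0.49674304×0.159201 = 0.079082
Scale to base peak (0.392865) = 100: 8.0 : 48.9 : 100.0 : 77.5 : 20.1

8.0 : 48.9 : 100.0 : 77.5 : 20.1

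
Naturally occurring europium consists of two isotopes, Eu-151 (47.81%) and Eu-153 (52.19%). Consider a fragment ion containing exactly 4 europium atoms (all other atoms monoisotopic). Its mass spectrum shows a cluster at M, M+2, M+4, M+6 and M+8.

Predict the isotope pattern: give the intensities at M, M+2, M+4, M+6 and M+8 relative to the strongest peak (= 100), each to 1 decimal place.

The 4 Eu atoms are independent, so intensities follow the terms of (0.4781 + 0.5219)^4.
P(M) = 0.4781^4 = 0.052249
P(M+2) = 4 × 0.4781^3 × 0.5219^1 = 0.228141
P(M+4) = 6 × 0.4781^2 × 0.5219^2 = 0.373563
P(M+6) = 4 × 0.4781^1 × 0.5219^3 = 0.271857
P(M+8) = 0.5219^4 = 0.074191
The M+4 peak is largest (0.373563); scaling to 100 gives 14.0 : 61.1 : 100.0 : 72.8 : 19.9.

14.0 : 61.1 : 100.0 : 72.8 : 19.9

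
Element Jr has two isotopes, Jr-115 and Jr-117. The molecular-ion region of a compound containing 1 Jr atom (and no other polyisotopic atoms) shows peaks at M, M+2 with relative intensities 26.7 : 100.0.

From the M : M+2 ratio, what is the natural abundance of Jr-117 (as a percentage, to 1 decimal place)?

Write p for the Jr-115 fraction. I(M+2)/I(M) = [C(1,1)·p^0·(1−p)] / p^1 = 1·(1−p)/p = 100.0/26.7 = 3.7453
(1−p)/p = 3.7453/1 = 3.7453  ⇒  p = 1/(1 + 3.7453) = 0.2107
Jr-115: 21.1%, Jr-117: 78.9%.

78.9%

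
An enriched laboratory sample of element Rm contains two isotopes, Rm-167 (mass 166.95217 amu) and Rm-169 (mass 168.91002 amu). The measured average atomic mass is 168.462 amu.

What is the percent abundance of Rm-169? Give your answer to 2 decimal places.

77.12%

Let x be the fractional abundance of Rm-167; then Rm-169 has abundance 1 − x.
166.95217·x + 168.91002·(1 − x) = 168.462
(166.95217 − 168.91002)·x = 168.462 − 168.91002
x = -0.44802 / -1.95785 = 0.22883 → 22.88% Rm-167, 77.12% Rm-169.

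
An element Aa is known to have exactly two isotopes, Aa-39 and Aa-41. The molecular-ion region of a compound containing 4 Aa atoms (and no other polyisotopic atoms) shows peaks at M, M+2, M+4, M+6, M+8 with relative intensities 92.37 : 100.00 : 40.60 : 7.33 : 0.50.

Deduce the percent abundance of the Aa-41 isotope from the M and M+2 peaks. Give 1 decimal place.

Write p for the Aa-39 fraction. I(M+2)/I(M) = [C(4,1)·p^3·(1−p)] / p^4 = 4·(1−p)/p = 100.00/92.37 = 1.0826
(1−p)/p = 1.0826/4 = 0.2707  ⇒  p = 1/(1 + 0.2707) = 0.7870
Aa-39: 78.7%, Aa-41: 21.3%.

21.3%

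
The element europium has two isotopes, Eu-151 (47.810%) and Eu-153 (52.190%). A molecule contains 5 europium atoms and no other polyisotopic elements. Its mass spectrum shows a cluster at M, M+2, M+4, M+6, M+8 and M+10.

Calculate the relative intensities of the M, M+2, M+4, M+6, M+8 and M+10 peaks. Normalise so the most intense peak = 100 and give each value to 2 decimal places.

7.69 : 41.96 : 91.61 : 100.00 : 54.58 : 11.92

Expanding (0.47810 + 0.52190)^5:
P(M) = 0.47810^5 = 0.024980
P(M+2) = 5 × 0.47810^4 × 0.52190^1 = 0.136343
P(M+4) = 10 × 0.47810^3 × 0.52190^2 = 0.297667
P(M+6) = 10 × 0.47810^2 × 0.52190^3 = 0.324937
P(M+8) = 5 × 0.47810^1 × 0.52190^4 = 0.177353
P(M+10) = 0.52190^5 = 0.038720
The M+6 peak is largest (0.324937); scaling to 100 gives 7.69 : 41.96 : 91.61 : 100.00 : 54.58 : 11.92.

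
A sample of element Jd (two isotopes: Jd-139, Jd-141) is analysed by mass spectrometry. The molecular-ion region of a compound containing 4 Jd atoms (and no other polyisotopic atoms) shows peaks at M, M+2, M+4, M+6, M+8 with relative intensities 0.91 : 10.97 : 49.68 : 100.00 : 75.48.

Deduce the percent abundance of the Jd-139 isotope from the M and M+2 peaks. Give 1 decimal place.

24.9%

If p is the fraction of Jd that is Jd-139, then I(M+2)/I(M) = [C(4,1)·p^3·(1−p)] / p^4 = 4·(1−p)/p = 10.97/0.91 = 12.0549
(1−p)/p = 12.0549/4 = 3.0137  ⇒  p = 1/(1 + 3.0137) = 0.2491
Jd-139: 24.9%, Jd-141: 75.1%.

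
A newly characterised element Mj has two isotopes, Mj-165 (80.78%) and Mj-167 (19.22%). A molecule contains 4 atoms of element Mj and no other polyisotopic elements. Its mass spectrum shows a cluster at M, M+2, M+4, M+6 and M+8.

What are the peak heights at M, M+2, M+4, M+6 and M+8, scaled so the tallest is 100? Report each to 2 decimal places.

Expanding (0.8078 + 0.1922)^4:
P(M) = 0.8078^4 = 0.425810
P(M+2) = 4 × 0.8078^3 × 0.1922^1 = 0.405252
P(M+4) = 6 × 0.8078^2 × 0.1922^2 = 0.144632
P(M+6) = 4 × 0.8078^1 × 0.1922^3 = 0.022942
P(M+8) = 0.1922^4 = 0.001365
The M peak is largest (0.425810); scaling to 100 gives 100.00 : 95.17 : 33.97 : 5.39 : 0.32.

100.00 : 95.17 : 33.97 : 5.39 : 0.32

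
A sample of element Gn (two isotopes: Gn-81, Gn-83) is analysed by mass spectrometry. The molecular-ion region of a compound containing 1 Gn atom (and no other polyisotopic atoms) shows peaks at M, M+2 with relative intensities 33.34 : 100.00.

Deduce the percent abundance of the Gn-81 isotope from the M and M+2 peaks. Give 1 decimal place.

25.0%

Write p for the Gn-81 fraction. I(M+2)/I(M) = [C(1,1)·p^0·(1−p)] / p^1 = 1·(1−p)/p = 100.00/33.34 = 2.9994
(1−p)/p = 2.9994/1 = 2.9994  ⇒  p = 1/(1 + 2.9994) = 0.2500
Gn-81: 25.0%, Gn-83: 75.0%.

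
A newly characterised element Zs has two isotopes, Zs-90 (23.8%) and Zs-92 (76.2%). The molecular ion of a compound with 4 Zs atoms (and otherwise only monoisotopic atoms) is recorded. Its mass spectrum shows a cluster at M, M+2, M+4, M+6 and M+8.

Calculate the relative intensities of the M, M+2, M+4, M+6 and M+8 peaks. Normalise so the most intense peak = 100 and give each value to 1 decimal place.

Expanding (0.238 + 0.762)^4:
P(M) = 0.238^4 = 0.003209
P(M+2) = 4 × 0.238^3 × 0.762^1 = 0.041091
P(M+4) = 6 × 0.238^2 × 0.762^2 = 0.197340
P(M+6) = 4 × 0.238^1 × 0.762^3 = 0.421213
P(M+8) = 0.762^4 = 0.337147
The M+6 peak is largest (0.421213); scaling to 100 gives 0.8 : 9.8 : 46.9 : 100.0 : 80.0.

0.8 : 9.8 : 46.9 : 100.0 : 80.0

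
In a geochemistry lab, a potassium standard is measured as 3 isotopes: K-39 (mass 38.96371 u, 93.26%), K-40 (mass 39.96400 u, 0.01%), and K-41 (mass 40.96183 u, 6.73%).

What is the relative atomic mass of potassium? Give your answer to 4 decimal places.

39.0983 u

Average mass = Σ (abundance × isotope mass) = 0.9326 × 38.96371 + 0.0001 × 39.96400 + 0.0673 × 40.96183
= 36.337556 + 0.003996 + 2.756731 = 39.098283 u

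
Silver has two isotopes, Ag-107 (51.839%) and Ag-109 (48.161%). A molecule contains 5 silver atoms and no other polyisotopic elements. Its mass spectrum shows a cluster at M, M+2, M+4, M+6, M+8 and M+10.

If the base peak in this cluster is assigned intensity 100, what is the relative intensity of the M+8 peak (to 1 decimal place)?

43.2

Term probabilities: M 0.0374, M+2 0.1739, M+4 0.3231, M+6 0.3002, M+8 0.1394, M+10 0.0259. Base peak = M+4.
P(M+4) = C(5,2) × 0.51839^3 × 0.48161^2 = 10 × 0.13930601 × 0.23194819 = 0.323118 (base)
P(M+8) = C(5,4) × 0.51839^1 × 0.48161^4 = 5 × 0.51839 × 0.05379996 = 0.139447
Relative intensity = 0.139447 / 0.323118 × 100 = 43.2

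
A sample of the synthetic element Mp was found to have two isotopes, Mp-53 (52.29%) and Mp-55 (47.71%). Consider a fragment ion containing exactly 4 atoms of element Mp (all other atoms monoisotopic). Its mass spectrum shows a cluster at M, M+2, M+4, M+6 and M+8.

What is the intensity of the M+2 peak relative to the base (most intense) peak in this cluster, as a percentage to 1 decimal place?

73.1%

Term probabilities: M 0.0748, M+2 0.2729, M+4 0.3734, M+6 0.2271, M+8 0.0518. Base peak = M+4.
P(M+4) = C(4,2) × 0.5229^2 × 0.4771^2 = 6 × 0.27342441 × 0.22762441 = 0.373428 (base)
P(M+2) = C(4,1) × 0.5229^3 × 0.4771^1 = 4 × 0.14297362 × 0.4771 = 0.272851
Relative intensity = 0.272851 / 0.373428 × 100 = 73.1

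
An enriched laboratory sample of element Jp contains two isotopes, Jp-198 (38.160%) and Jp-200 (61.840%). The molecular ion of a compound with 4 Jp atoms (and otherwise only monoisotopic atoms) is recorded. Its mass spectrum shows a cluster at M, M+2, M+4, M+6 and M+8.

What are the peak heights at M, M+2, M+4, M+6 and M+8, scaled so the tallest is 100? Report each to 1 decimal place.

The 4 Jp atoms are independent, so intensities follow the terms of (0.38160 + 0.61840)^4.
P(M) = 0.38160^4 = 0.021205
P(M+2) = 4 × 0.38160^3 × 0.61840^1 = 0.137453
P(M+4) = 6 × 0.38160^2 × 0.61840^2 = 0.334123
P(M+6) = 4 × 0.38160^1 × 0.61840^3 = 0.360975
P(M+8) = 0.61840^4 = 0.146244
The M+6 peak is largest (0.360975); scaling to 100 gives 5.9 : 38.1 : 92.6 : 100.0 : 40.5.

5.9 : 38.1 : 92.6 : 100.0 : 40.5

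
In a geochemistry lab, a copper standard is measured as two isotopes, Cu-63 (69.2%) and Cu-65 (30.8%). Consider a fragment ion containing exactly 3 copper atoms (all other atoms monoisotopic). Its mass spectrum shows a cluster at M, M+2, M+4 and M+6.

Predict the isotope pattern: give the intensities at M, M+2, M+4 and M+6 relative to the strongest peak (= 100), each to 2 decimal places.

74.89 : 100.00 : 44.51 : 6.60

Expanding (0.692 + 0.308)^3:
P(M) = 0.692^3 = 0.331374
P(M+2) = 3 × 0.692^2 × 0.308^1 = 0.442470
P(M+4) = 3 × 0.692^1 × 0.308^2 = 0.196938
P(M+6) = 0.308^3 = 0.029218
The M+2 peak is largest (0.442470); scaling to 100 gives 74.89 : 100.00 : 44.51 : 6.60.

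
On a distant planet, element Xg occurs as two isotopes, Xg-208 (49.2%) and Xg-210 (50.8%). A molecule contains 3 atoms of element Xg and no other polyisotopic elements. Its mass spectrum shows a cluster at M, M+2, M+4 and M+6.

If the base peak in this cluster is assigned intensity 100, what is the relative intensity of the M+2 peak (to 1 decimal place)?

96.9

Binomial terms of (0.492 + 0.508)^3: M 0.1191, M+2 0.3689, M+4 0.3809, M+6 0.1311 → M+4 is the base peak.
P(M+4) = C(3,2) × 0.492^1 × 0.508^2 = 3 × 0.4920 × 0.258064 = 0.380902 (base)
P(M+2) = C(3,1) × 0.492^2 × 0.508^1 = 3 × 0.242064 × 0.5080 = 0.368906
Relative intensity = 0.368906 / 0.380902 × 100 = 96.9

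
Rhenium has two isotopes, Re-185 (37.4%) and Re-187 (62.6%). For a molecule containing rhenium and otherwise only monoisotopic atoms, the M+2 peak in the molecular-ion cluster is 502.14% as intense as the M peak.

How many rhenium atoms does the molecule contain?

For n independent Re atoms, I(M+2)/I(M) = n · (abundance Re-187) / (abundance Re-185) = n · 0.626/0.374.
n = 5.0214 × 0.374/0.626 = 3.00 ≈ 3

3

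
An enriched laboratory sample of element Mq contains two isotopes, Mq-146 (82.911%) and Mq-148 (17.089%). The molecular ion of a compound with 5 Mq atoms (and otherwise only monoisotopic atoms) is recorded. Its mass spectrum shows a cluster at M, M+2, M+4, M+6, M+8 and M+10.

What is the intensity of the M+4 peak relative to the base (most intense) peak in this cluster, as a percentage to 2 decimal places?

(0.82911 + 0.17089)^5 gives M 0.3918, M+2 0.4038, M+4 0.1664, M+6 0.0343, M+8 0.0035, M+10 0.0001; the largest is M+2.
P(M+2) = C(5,1) × 0.82911^4 × 0.17089^1 = 5 × 0.47255092 × 0.17089 = 0.403771 (base)
P(M+4) = C(5,2) × 0.82911^3 × 0.17089^2 = 10 × 0.56994961 × 0.02920339 = 0.166445
Relative intensity = 0.166445 / 0.403771 × 100 = 41.22

41.22%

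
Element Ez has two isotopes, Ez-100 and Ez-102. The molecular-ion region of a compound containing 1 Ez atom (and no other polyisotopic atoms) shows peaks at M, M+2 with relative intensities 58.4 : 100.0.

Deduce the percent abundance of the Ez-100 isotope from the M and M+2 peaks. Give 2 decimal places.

36.87%

Let p = fractional abundance of Ez-100. I(M+2)/I(M) = [C(1,1)·p^0·(1−p)] / p^1 = 1·(1−p)/p = 100.0/58.4 = 1.7123
(1−p)/p = 1.7123/1 = 1.7123  ⇒  p = 1/(1 + 1.7123) = 0.3687
Ez-100: 36.87%, Ez-102: 63.13%.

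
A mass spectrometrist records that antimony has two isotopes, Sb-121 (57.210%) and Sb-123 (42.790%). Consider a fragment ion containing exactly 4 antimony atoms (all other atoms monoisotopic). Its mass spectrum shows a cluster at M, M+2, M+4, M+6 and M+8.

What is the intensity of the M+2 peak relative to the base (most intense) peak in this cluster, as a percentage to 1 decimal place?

89.1%

Term probabilities: M 0.1071, M+2 0.3205, M+4 0.3596, M+6 0.1793, M+8 0.0335. Base peak = M+4.
P(M+4) = C(4,2) × 0.57210^2 × 0.42790^2 = 6 × 0.32729841 × 0.18309841 = 0.359567 (base)
P(M+2) = C(4,1) × 0.57210^3 × 0.42790^1 = 4 × 0.18724742 × 0.4279 = 0.320493
Relative intensity = 0.320493 / 0.359567 × 100 = 89.1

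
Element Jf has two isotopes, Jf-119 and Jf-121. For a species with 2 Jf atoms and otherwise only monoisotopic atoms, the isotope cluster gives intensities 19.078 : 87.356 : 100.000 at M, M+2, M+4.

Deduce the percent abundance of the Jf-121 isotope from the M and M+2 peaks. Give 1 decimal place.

69.6%

Let p = fractional abundance of Jf-119. I(M+2)/I(M) = [C(2,1)·p^1·(1−p)] / p^2 = 2·(1−p)/p = 87.356/19.078 = 4.5789
(1−p)/p = 4.5789/2 = 2.2894  ⇒  p = 1/(1 + 2.2894) = 0.3040
Jf-119: 30.4%, Jf-121: 69.6%.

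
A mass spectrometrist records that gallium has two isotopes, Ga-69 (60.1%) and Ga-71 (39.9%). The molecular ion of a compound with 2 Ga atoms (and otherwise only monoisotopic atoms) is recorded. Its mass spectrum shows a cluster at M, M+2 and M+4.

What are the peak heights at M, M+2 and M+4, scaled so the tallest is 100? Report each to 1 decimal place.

The 2 Ga atoms are independent, so intensities follow the terms of (0.601 + 0.399)^2.
P(M) = 0.601^2 = 0.361201
P(M+2) = 2 × 0.601^1 × 0.399^1 = 0.479598
P(M+4) = 0.399^2 = 0.159201
The M+2 peak is largest (0.479598); scaling to 100 gives 75.3 : 100.0 : 33.2.

75.3 : 100.0 : 33.2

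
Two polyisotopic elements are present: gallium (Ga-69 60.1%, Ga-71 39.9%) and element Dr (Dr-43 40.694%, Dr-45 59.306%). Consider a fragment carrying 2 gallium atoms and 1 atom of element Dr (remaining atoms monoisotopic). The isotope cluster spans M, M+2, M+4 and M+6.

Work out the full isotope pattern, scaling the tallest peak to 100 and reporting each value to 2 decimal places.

35.90 : 100.00 : 85.30 : 23.06

Gallium pattern (n=2): 0.361201 : 0.479598 : 0.159201
Element Dr pattern (n=1): 0.40694 : 0.59306
Convolve the two distributions (both contribute in 2-u steps):
  M: 0.361201×0.40694 = 0.146987
  M+2: 0.361201×0.59306 + 0.479598×0.40694 = 0.409381
  M+4: 0.479598×0.59306 + 0.159201×0.40694 = 0.349216
  M+6: 0.159201×0.59306 = 0.094416
Scale to base peak (0.409381) = 100: 35.90 : 100.00 : 85.30 : 23.06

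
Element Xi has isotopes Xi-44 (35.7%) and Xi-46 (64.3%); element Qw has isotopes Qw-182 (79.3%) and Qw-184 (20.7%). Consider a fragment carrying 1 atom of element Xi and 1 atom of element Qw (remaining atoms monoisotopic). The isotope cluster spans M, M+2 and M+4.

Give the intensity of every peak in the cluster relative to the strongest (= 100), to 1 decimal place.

48.5 : 100.0 : 22.8

Element Xi pattern (n=1): 0.3570 : 0.6430
Element Qw pattern (n=1): 0.7930 : 0.2070
Convolve the two distributions (both contribute in 2-u steps):
  M: 0.3570×0.7930 = 0.283101
  M+2: 0.3570×0.2070 + 0.6430×0.7930 = 0.583798
  M+4: 0.6430×0.2070 = 0.133101
Scale to base peak (0.583798) = 100: 48.5 : 100.0 : 22.8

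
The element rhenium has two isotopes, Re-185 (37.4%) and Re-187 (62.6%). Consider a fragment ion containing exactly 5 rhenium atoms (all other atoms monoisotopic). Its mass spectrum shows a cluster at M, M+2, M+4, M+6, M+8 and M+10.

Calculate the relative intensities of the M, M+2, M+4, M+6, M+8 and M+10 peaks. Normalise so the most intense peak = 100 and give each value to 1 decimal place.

2.1 : 17.8 : 59.7 : 100.0 : 83.7 : 28.0

Expanding (0.374 + 0.626)^5:
P(M) = 0.374^5 = 0.007317
P(M+2) = 5 × 0.374^4 × 0.626^1 = 0.061239
P(M+4) = 10 × 0.374^3 × 0.626^2 = 0.205005
P(M+6) = 10 × 0.374^2 × 0.626^3 = 0.343136
P(M+8) = 5 × 0.374^1 × 0.626^4 = 0.287170
P(M+10) = 0.626^5 = 0.096133
The M+6 peak is largest (0.343136); scaling to 100 gives 2.1 : 17.8 : 59.7 : 100.0 : 83.7 : 28.0.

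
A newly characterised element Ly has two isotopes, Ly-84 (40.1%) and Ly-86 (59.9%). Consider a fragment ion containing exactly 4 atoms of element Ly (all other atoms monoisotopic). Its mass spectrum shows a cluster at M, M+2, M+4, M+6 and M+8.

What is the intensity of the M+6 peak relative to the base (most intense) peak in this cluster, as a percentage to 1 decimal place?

99.6%

Term probabilities: M 0.0259, M+2 0.1545, M+4 0.3462, M+6 0.3447, M+8 0.1287. Base peak = M+4.
P(M+4) = C(4,2) × 0.401^2 × 0.599^2 = 6 × 0.160801 × 0.358801 = 0.346173 (base)
P(M+6) = C(4,3) × 0.401^1 × 0.599^3 = 4 × 0.4010 × 0.2149218 = 0.344735
Relative intensity = 0.344735 / 0.346173 × 100 = 99.6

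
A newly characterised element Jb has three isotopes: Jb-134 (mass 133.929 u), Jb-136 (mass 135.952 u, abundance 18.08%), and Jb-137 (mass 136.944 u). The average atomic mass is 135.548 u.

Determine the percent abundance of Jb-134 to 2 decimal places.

40.35%

Let x and y be the fractions of Jb-134 and Jb-137. Then x + y = 1 − 0.1808 = 0.8192 and 133.929x + 136.944y = 135.548 − 0.1808×135.952 = 110.9678784.
Substituting: 133.929x + 136.944(0.8192 − x) = 110.9678784
(133.929 − 136.944)x = -1.2166464  ⇒  x = 0.40353, y = 0.41567
Jb-134: 40.35%, Jb-137: 41.57%.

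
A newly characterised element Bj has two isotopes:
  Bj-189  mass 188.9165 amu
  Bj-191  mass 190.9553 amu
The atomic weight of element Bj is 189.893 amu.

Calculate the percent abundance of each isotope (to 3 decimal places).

Bj-189: 52.104%, Bj-191: 47.896%

Writing the weighted mean with unknown fraction x of Bj-189:
188.9165·x + 190.9553·(1 − x) = 189.893
(188.9165 − 190.9553)·x = 189.893 − 190.9553
x = -1.0623 / -2.0388 = 0.52104 → 52.104% Bj-189, 47.896% Bj-191.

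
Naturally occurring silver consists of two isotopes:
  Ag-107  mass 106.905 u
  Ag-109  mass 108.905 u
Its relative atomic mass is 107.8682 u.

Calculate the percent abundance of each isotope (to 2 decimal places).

Writing the weighted mean with unknown fraction x of Ag-107:
106.905·x + 108.905·(1 − x) = 107.8682
(106.905 − 108.905)·x = 107.8682 − 108.905
x = -1.0368 / -2.000 = 0.51840 → 51.84% Ag-107, 48.16% Ag-109.

Ag-107: 51.84%, Ag-109: 48.16%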